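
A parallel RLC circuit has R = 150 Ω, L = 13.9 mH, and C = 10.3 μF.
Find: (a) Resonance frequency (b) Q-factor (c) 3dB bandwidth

Step 1 — Resonance: ω₀ = 1/√(LC) = 1/√(0.0139·1.03e-05) = 2643 rad/s.
Step 2 — f₀ = ω₀/(2π) = 420.6 Hz.
Step 3 — Parallel Q: Q = R/(ω₀L) = 150/(2643·0.0139) = 4.083.
Step 4 — Bandwidth: Δω = ω₀/Q = 647.2 rad/s; BW = Δω/(2π) = 103 Hz.

(a) f₀ = 420.6 Hz  (b) Q = 4.083  (c) BW = 103 Hz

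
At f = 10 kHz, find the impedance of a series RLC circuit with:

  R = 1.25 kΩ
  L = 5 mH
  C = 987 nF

Step 1 — Angular frequency: ω = 2π·f = 2π·1e+04 = 6.283e+04 rad/s.
Step 2 — Component impedances:
  R: Z = R = 1250 Ω
  L: Z = jωL = j·6.283e+04·0.005 = 0 + j314.2 Ω
  C: Z = 1/(jωC) = -j/(ω·C) = 0 - j16.13 Ω
Step 3 — Series combination: Z_total = R + L + C = 1250 + j298 Ω = 1285∠13.4° Ω.

Z = 1250 + j298 Ω = 1285∠13.4° Ω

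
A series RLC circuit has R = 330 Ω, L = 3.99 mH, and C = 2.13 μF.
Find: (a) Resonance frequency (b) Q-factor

Step 1 — Resonance condition Im(Z)=0 gives ω₀ = 1/√(LC).
Step 2 — ω₀ = 1/√(0.00399·2.13e-06) = 1.085e+04 rad/s.
Step 3 — f₀ = ω₀/(2π) = 1726 Hz.
Step 4 — Series Q: Q = ω₀L/R = 1.085e+04·0.00399/330 = 0.1312.

(a) f₀ = 1726 Hz  (b) Q = 0.1312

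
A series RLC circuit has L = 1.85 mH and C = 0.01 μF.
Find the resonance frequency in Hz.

Step 1 — Resonance condition Im(Z)=0 gives ω₀ = 1/√(LC).
Step 2 — ω₀ = 1/√(0.00185·1e-08) = 2.325e+05 rad/s.
Step 3 — f₀ = ω₀/(2π) = 3.7e+04 Hz.

f₀ = 3.7e+04 Hz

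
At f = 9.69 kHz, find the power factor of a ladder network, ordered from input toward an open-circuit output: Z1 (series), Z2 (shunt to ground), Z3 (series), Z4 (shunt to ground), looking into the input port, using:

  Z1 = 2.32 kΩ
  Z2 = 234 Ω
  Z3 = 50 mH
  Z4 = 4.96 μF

Step 1 — Angular frequency: ω = 2π·f = 2π·9690 = 6.088e+04 rad/s.
Step 2 — Component impedances:
  Z1: Z = R = 2320 Ω
  Z2: Z = R = 234 Ω
  Z3: Z = jωL = j·6.088e+04·0.05 = 0 + j3044 Ω
  Z4: Z = 1/(jωC) = -j/(ω·C) = 0 - j3.311 Ω
Step 3 — Ladder network (open output): work backward from the far end, alternating series and parallel combinations. Z_in = 2553 + j17.9 Ω = 2553∠0.4° Ω.
Step 4 — Power factor: PF = cos(φ) = Re(Z)/|Z| = 2553/2553 = 1.
Step 5 — Type: Im(Z) = 17.9 ⇒ lagging (phase φ = 0.4°).

PF = 1 (lagging, φ = 0.4°)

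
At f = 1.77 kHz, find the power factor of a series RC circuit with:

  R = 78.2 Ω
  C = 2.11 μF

Step 1 — Angular frequency: ω = 2π·f = 2π·1770 = 1.112e+04 rad/s.
Step 2 — Component impedances:
  R: Z = R = 78.2 Ω
  C: Z = 1/(jωC) = -j/(ω·C) = 0 - j42.62 Ω
Step 3 — Series combination: Z_total = R + C = 78.2 - j42.62 Ω = 89.06∠-28.6° Ω.
Step 4 — Power factor: PF = cos(φ) = Re(Z)/|Z| = 78.2/89.06 = 0.8781.
Step 5 — Type: Im(Z) = -42.62 ⇒ leading (phase φ = -28.6°).

PF = 0.8781 (leading, φ = -28.6°)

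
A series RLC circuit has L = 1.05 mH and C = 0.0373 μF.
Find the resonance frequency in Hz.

Step 1 — Resonance condition Im(Z)=0 gives ω₀ = 1/√(LC).
Step 2 — ω₀ = 1/√(0.00105·3.73e-08) = 1.598e+05 rad/s.
Step 3 — f₀ = ω₀/(2π) = 2.543e+04 Hz.

f₀ = 2.543e+04 Hz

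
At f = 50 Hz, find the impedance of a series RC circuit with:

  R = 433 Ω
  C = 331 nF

Step 1 — Angular frequency: ω = 2π·f = 2π·50 = 314.2 rad/s.
Step 2 — Component impedances:
  R: Z = R = 433 Ω
  C: Z = 1/(jωC) = -j/(ω·C) = 0 - j9617 Ω
Step 3 — Series combination: Z_total = R + C = 433 - j9617 Ω = 9626∠-87.4° Ω.

Z = 433 - j9617 Ω = 9626∠-87.4° Ω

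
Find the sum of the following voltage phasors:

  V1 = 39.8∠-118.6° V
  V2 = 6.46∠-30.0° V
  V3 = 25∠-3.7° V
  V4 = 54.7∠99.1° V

Step 1 — Convert each phasor to rectangular form:
  V1 = 39.8·(cos(-118.6°) + j·sin(-118.6°)) = -19.05 - j34.94 V
  V2 = 6.46·(cos(-30.0°) + j·sin(-30.0°)) = 5.595 - j3.23 V
  V3 = 25·(cos(-3.7°) + j·sin(-3.7°)) = 24.95 - j1.613 V
  V4 = 54.7·(cos(99.1°) + j·sin(99.1°)) = -8.651 + j54.01 V
Step 2 — Sum components: V_total = 2.839 + j14.22 V.
Step 3 — Convert to polar: |V_total| = 14.51 V, ∠V_total = 78.7°.

V_total = 14.51∠78.7° V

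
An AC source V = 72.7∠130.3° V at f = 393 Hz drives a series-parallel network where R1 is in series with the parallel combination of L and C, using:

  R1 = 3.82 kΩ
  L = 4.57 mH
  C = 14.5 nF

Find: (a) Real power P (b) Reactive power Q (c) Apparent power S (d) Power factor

Step 1 — Angular frequency: ω = 2π·f = 2π·393 = 2469 rad/s.
Step 2 — Component impedances:
  R1: Z = R = 3820 Ω
  L: Z = jωL = j·2469·0.00457 = 0 + j11.28 Ω
  C: Z = 1/(jωC) = -j/(ω·C) = 0 - j2.793e+04 Ω
Step 3 — Parallel branch: L || C = 1/(1/L + 1/C) = 0 + j11.29 Ω.
Step 4 — Series with R1: Z_total = R1 + (L || C) = 3820 + j11.29 Ω = 3820∠0.2° Ω.
Step 5 — Source phasor: V = 72.7∠130.3° V = -47.02 + j55.45 V.
Step 6 — Current: I = V / Z = -0.01227 + j0.01455 A = 0.01903∠130.1° A.
Step 7 — Complex power: S = V·I* = 1.384 + j0.004089 VA.
Step 8 — Real power: P = Re(S) = 1.384 W.
Step 9 — Reactive power: Q = Im(S) = 0.004089 VAR.
Step 10 — Apparent power: |S| = 1.384 VA.
Step 11 — Power factor: PF = P/|S| = 1 (lagging).

(a) P = 1.384 W  (b) Q = 0.004089 VAR  (c) S = 1.384 VA  (d) PF = 1 (lagging)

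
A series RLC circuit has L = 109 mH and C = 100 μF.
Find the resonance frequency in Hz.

Step 1 — Resonance condition Im(Z)=0 gives ω₀ = 1/√(LC).
Step 2 — ω₀ = 1/√(0.109·0.0001) = 302.9 rad/s.
Step 3 — f₀ = ω₀/(2π) = 48.21 Hz.

f₀ = 48.21 Hz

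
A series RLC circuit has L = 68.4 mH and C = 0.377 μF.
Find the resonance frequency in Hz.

Step 1 — Resonance condition Im(Z)=0 gives ω₀ = 1/√(LC).
Step 2 — ω₀ = 1/√(0.0684·3.77e-07) = 6227 rad/s.
Step 3 — f₀ = ω₀/(2π) = 991.1 Hz.

f₀ = 991.1 Hz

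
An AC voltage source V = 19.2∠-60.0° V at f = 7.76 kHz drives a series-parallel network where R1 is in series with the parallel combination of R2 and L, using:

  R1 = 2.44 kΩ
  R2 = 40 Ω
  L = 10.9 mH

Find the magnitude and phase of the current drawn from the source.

Step 1 — Angular frequency: ω = 2π·f = 2π·7760 = 4.876e+04 rad/s.
Step 2 — Component impedances:
  R1: Z = R = 2440 Ω
  R2: Z = R = 40 Ω
  L: Z = jωL = j·4.876e+04·0.0109 = 0 + j531.5 Ω
Step 3 — Parallel branch: R2 || L = 1/(1/R2 + 1/L) = 39.77 + j2.994 Ω.
Step 4 — Series with R1: Z_total = R1 + (R2 || L) = 2480 + j2.994 Ω = 2480∠0.1° Ω.
Step 5 — Source phasor: V = 19.2∠-60.0° V = 9.6 - j16.63 V.
Step 6 — Ohm's law: I = V / Z_total = (9.6 - j16.63) / (2480 + j2.994) = 0.003863 - j0.00671 A.
Step 7 — Convert to polar: |I| = 0.007743 A, ∠I = -60.1°.

I = 0.007743∠-60.1° A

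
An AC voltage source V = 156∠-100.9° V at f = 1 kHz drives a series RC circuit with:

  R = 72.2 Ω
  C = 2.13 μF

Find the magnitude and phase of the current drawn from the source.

Step 1 — Angular frequency: ω = 2π·f = 2π·1000 = 6283 rad/s.
Step 2 — Component impedances:
  R: Z = R = 72.2 Ω
  C: Z = 1/(jωC) = -j/(ω·C) = 0 - j74.72 Ω
Step 3 — Series combination: Z_total = R + C = 72.2 - j74.72 Ω = 103.9∠-46.0° Ω.
Step 4 — Source phasor: V = 156∠-100.9° V = -29.5 - j153.2 V.
Step 5 — Ohm's law: I = V / Z_total = (-29.5 - j153.2) / (72.2 - j74.72) = 0.8629 - j1.229 A.
Step 6 — Convert to polar: |I| = 1.501 A, ∠I = -54.9°.

I = 1.501∠-54.9° A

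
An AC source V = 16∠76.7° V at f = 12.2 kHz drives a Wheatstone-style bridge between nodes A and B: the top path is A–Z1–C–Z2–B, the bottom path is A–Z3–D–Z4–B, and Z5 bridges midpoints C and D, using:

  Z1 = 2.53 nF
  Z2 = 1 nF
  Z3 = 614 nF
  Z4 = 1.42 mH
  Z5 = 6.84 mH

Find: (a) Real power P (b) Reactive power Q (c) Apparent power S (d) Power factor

Step 1 — Angular frequency: ω = 2π·f = 2π·1.22e+04 = 7.665e+04 rad/s.
Step 2 — Component impedances:
  Z1: Z = 1/(jωC) = -j/(ω·C) = 0 - j5156 Ω
  Z2: Z = 1/(jωC) = -j/(ω·C) = 0 - j1.305e+04 Ω
  Z3: Z = 1/(jωC) = -j/(ω·C) = 0 - j21.25 Ω
  Z4: Z = jωL = j·7.665e+04·0.00142 = 0 + j108.8 Ω
  Z5: Z = jωL = j·7.665e+04·0.00684 = 0 + j524.3 Ω
Step 3 — Bridge requires nodal analysis (the Z5 bridge couples midpoints C and D, so the two paths cannot be reduced to a simple series/parallel combination). Setting node B to ground and injecting 1 A at node A, the 3-node admittance system at A, C, D solves to V_A = Z_AB = 0 + j88.7 Ω = 88.7∠90.0° Ω.
Step 4 — Source phasor: V = 16∠76.7° V = 3.681 + j15.57 V.
Step 5 — Current: I = V / Z = 0.1755 - j0.0415 A = 0.1804∠-13.3° A.
Step 6 — Complex power: S = V·I* = 0 + j2.886 VA.
Step 7 — Real power: P = Re(S) = 0 W.
Step 8 — Reactive power: Q = Im(S) = 2.886 VAR.
Step 9 — Apparent power: |S| = 2.886 VA.
Step 10 — Power factor: PF = P/|S| = 0 (lagging).

(a) P = 0 W  (b) Q = 2.886 VAR  (c) S = 2.886 VA  (d) PF = 0 (lagging)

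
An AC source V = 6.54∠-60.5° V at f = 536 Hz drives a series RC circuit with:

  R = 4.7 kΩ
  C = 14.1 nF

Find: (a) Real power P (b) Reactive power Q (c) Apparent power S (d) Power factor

Step 1 — Angular frequency: ω = 2π·f = 2π·536 = 3368 rad/s.
Step 2 — Component impedances:
  R: Z = R = 4700 Ω
  C: Z = 1/(jωC) = -j/(ω·C) = 0 - j2.106e+04 Ω
Step 3 — Series combination: Z_total = R + C = 4700 - j2.106e+04 Ω = 2.158e+04∠-77.4° Ω.
Step 4 — Source phasor: V = 6.54∠-60.5° V = 3.22 - j5.692 V.
Step 5 — Current: I = V / Z = 0.00029 + j8.821e-05 A = 0.0003031∠16.9° A.
Step 6 — Complex power: S = V·I* = 0.0004318 - j0.001935 VA.
Step 7 — Real power: P = Re(S) = 0.0004318 W.
Step 8 — Reactive power: Q = Im(S) = -0.001935 VAR.
Step 9 — Apparent power: |S| = 0.001982 VA.
Step 10 — Power factor: PF = P/|S| = 0.2178 (leading).

(a) P = 0.0004318 W  (b) Q = -0.001935 VAR  (c) S = 0.001982 VA  (d) PF = 0.2178 (leading)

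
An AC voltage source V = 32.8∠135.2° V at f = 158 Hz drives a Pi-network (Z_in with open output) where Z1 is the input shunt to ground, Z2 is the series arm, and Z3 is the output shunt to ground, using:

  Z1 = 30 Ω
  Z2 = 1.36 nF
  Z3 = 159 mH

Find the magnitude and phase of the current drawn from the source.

Step 1 — Angular frequency: ω = 2π·f = 2π·158 = 992.7 rad/s.
Step 2 — Component impedances:
  Z1: Z = R = 30 Ω
  Z2: Z = 1/(jωC) = -j/(ω·C) = 0 - j7.407e+05 Ω
  Z3: Z = jωL = j·992.7·0.159 = 0 + j157.8 Ω
Step 3 — With open output, the series arm Z2 and the output shunt Z3 appear in series to ground: Z2 + Z3 = 0 - j7.405e+05 Ω.
Step 4 — Parallel with input shunt Z1: Z_in = Z1 || (Z2 + Z3) = 30 - j0.001215 Ω = 30∠-0.0° Ω.
Step 5 — Source phasor: V = 32.8∠135.2° V = -23.27 + j23.11 V.
Step 6 — Ohm's law: I = V / Z_total = (-23.27 + j23.11) / (30 - j0.001215) = -0.7758 + j0.7704 A.
Step 7 — Convert to polar: |I| = 1.093 A, ∠I = 135.2°.

I = 1.093∠135.2° A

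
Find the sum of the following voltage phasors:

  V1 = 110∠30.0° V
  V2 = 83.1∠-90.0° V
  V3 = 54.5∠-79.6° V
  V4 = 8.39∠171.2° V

Step 1 — Convert each phasor to rectangular form:
  V1 = 110·(cos(30.0°) + j·sin(30.0°)) = 95.26 + j55 V
  V2 = 83.1·(cos(-90.0°) + j·sin(-90.0°)) = 0 - j83.1 V
  V3 = 54.5·(cos(-79.6°) + j·sin(-79.6°)) = 9.838 - j53.6 V
  V4 = 8.39·(cos(171.2°) + j·sin(171.2°)) = -8.291 + j1.284 V
Step 2 — Sum components: V_total = 96.81 - j80.42 V.
Step 3 — Convert to polar: |V_total| = 125.9 V, ∠V_total = -39.7°.

V_total = 125.9∠-39.7° V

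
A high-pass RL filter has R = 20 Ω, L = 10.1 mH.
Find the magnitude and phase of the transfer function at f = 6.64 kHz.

Step 1 — Angular frequency: ω = 2π·6640 = 4.172e+04 rad/s.
Step 2 — Transfer function: H(jω) = jωL/(R + jωL).
Step 3 — Numerator jωL = j·421.4; denominator R + jωL = 20 + j421.4.
Step 4 — H = 0.9978 + j0.04736.
Step 5 — Magnitude: |H| = 0.9989 (-0.0 dB); phase: φ = 2.7°.

|H| = 0.9989 (-0.0 dB), φ = 2.7°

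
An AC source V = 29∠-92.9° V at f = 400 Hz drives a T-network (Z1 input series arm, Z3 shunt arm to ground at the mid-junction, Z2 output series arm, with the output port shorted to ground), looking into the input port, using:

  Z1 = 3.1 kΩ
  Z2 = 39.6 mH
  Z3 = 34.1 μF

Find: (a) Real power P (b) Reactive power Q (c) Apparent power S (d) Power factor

Step 1 — Angular frequency: ω = 2π·f = 2π·400 = 2513 rad/s.
Step 2 — Component impedances:
  Z1: Z = R = 3100 Ω
  Z2: Z = jωL = j·2513·0.0396 = 0 + j99.53 Ω
  Z3: Z = 1/(jωC) = -j/(ω·C) = 0 - j11.67 Ω
Step 3 — With the output port shorted to ground, the output series arm Z2 runs from the junction to ground; the shunt arm Z3 also runs from the junction to ground. They appear in parallel: Z3 || Z2 = 0 - j13.22 Ω.
Step 4 — Series with input arm Z1: Z_in = Z1 + (Z3 || Z2) = 3100 - j13.22 Ω = 3100∠-0.2° Ω.
Step 5 — Source phasor: V = 29∠-92.9° V = -1.467 - j28.96 V.
Step 6 — Current: I = V / Z = -0.0004334 - j0.009345 A = 0.009355∠-92.7° A.
Step 7 — Complex power: S = V·I* = 0.2713 - j0.001157 VA.
Step 8 — Real power: P = Re(S) = 0.2713 W.
Step 9 — Reactive power: Q = Im(S) = -0.001157 VAR.
Step 10 — Apparent power: |S| = 0.2713 VA.
Step 11 — Power factor: PF = P/|S| = 1 (leading).

(a) P = 0.2713 W  (b) Q = -0.001157 VAR  (c) S = 0.2713 VA  (d) PF = 1 (leading)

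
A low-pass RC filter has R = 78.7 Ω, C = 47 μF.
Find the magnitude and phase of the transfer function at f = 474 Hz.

Step 1 — Angular frequency: ω = 2π·474 = 2978 rad/s.
Step 2 — Transfer function: H(jω) = 1/(1 + jωRC).
Step 3 — Denominator: 1 + jωRC = 1 + j·2978·78.7·4.7e-05 = 1 + j11.02.
Step 4 — H = 0.008173 - j0.09003.
Step 5 — Magnitude: |H| = 0.0904 (-20.9 dB); phase: φ = -84.8°.

|H| = 0.0904 (-20.9 dB), φ = -84.8°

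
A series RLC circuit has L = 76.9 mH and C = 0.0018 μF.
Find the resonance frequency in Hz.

Step 1 — Resonance condition Im(Z)=0 gives ω₀ = 1/√(LC).
Step 2 — ω₀ = 1/√(0.0769·1.8e-09) = 8.5e+04 rad/s.
Step 3 — f₀ = ω₀/(2π) = 1.353e+04 Hz.

f₀ = 1.353e+04 Hz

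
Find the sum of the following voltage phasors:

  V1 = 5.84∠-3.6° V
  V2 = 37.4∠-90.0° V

Step 1 — Convert each phasor to rectangular form:
  V1 = 5.84·(cos(-3.6°) + j·sin(-3.6°)) = 5.828 - j0.3667 V
  V2 = 37.4·(cos(-90.0°) + j·sin(-90.0°)) = 0 - j37.4 V
Step 2 — Sum components: V_total = 5.828 - j37.77 V.
Step 3 — Convert to polar: |V_total| = 38.21 V, ∠V_total = -81.2°.

V_total = 38.21∠-81.2° V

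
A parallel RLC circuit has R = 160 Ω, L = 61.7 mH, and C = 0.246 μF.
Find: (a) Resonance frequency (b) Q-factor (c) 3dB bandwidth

Step 1 — Resonance: ω₀ = 1/√(LC) = 1/√(0.0617·2.46e-07) = 8117 rad/s.
Step 2 — f₀ = ω₀/(2π) = 1292 Hz.
Step 3 — Parallel Q: Q = R/(ω₀L) = 160/(8117·0.0617) = 0.3195.
Step 4 — Bandwidth: Δω = ω₀/Q = 2.541e+04 rad/s; BW = Δω/(2π) = 4044 Hz.

(a) f₀ = 1292 Hz  (b) Q = 0.3195  (c) BW = 4044 Hz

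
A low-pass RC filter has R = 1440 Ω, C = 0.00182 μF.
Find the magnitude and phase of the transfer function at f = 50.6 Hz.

Step 1 — Angular frequency: ω = 2π·50.6 = 317.9 rad/s.
Step 2 — Transfer function: H(jω) = 1/(1 + jωRC).
Step 3 — Denominator: 1 + jωRC = 1 + j·317.9·1440·1.82e-09 = 1 + j0.0008332.
Step 4 — H = 1 - j0.0008332.
Step 5 — Magnitude: |H| = 1 (-0.0 dB); phase: φ = -0.0°.

|H| = 1 (-0.0 dB), φ = -0.0°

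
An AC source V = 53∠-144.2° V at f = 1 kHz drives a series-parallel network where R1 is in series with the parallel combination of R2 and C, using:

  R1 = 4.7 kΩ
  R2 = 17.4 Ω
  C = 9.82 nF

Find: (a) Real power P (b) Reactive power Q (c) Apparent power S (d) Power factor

Step 1 — Angular frequency: ω = 2π·f = 2π·1000 = 6283 rad/s.
Step 2 — Component impedances:
  R1: Z = R = 4700 Ω
  R2: Z = R = 17.4 Ω
  C: Z = 1/(jωC) = -j/(ω·C) = 0 - j1.621e+04 Ω
Step 3 — Parallel branch: R2 || C = 1/(1/R2 + 1/C) = 17.4 - j0.01868 Ω.
Step 4 — Series with R1: Z_total = R1 + (R2 || C) = 4717 - j0.01868 Ω = 4717∠-0.0° Ω.
Step 5 — Source phasor: V = 53∠-144.2° V = -42.99 - j31 V.
Step 6 — Current: I = V / Z = -0.009112 - j0.006572 A = 0.01124∠-144.2° A.
Step 7 — Complex power: S = V·I* = 0.5955 - j2.358e-06 VA.
Step 8 — Real power: P = Re(S) = 0.5955 W.
Step 9 — Reactive power: Q = Im(S) = -2.358e-06 VAR.
Step 10 — Apparent power: |S| = 0.5955 VA.
Step 11 — Power factor: PF = P/|S| = 1 (leading).

(a) P = 0.5955 W  (b) Q = -2.358e-06 VAR  (c) S = 0.5955 VA  (d) PF = 1 (leading)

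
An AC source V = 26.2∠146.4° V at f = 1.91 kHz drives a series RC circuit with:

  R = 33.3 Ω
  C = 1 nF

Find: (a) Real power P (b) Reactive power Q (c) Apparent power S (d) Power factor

Step 1 — Angular frequency: ω = 2π·f = 2π·1910 = 1.2e+04 rad/s.
Step 2 — Component impedances:
  R: Z = R = 33.3 Ω
  C: Z = 1/(jωC) = -j/(ω·C) = 0 - j8.333e+04 Ω
Step 3 — Series combination: Z_total = R + C = 33.3 - j8.333e+04 Ω = 8.333e+04∠-90.0° Ω.
Step 4 — Source phasor: V = 26.2∠146.4° V = -21.82 + j14.5 V.
Step 5 — Current: I = V / Z = -0.0001741 - j0.0002618 A = 0.0003144∠-123.6° A.
Step 6 — Complex power: S = V·I* = 3.292e-06 - j0.008238 VA.
Step 7 — Real power: P = Re(S) = 3.292e-06 W.
Step 8 — Reactive power: Q = Im(S) = -0.008238 VAR.
Step 9 — Apparent power: |S| = 0.008238 VA.
Step 10 — Power factor: PF = P/|S| = 0.0003996 (leading).

(a) P = 3.292e-06 W  (b) Q = -0.008238 VAR  (c) S = 0.008238 VA  (d) PF = 0.0003996 (leading)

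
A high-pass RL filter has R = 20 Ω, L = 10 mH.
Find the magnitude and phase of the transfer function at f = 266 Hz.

Step 1 — Angular frequency: ω = 2π·266 = 1671 rad/s.
Step 2 — Transfer function: H(jω) = jωL/(R + jωL).
Step 3 — Numerator jωL = j·16.71; denominator R + jωL = 20 + j16.71.
Step 4 — H = 0.4112 + j0.492.
Step 5 — Magnitude: |H| = 0.6412 (-3.9 dB); phase: φ = 50.1°.

|H| = 0.6412 (-3.9 dB), φ = 50.1°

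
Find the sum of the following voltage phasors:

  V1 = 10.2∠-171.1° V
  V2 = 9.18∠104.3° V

Step 1 — Convert each phasor to rectangular form:
  V1 = 10.2·(cos(-171.1°) + j·sin(-171.1°)) = -10.08 - j1.578 V
  V2 = 9.18·(cos(104.3°) + j·sin(104.3°)) = -2.267 + j8.896 V
Step 2 — Sum components: V_total = -12.34 + j7.318 V.
Step 3 — Convert to polar: |V_total| = 14.35 V, ∠V_total = 149.3°.

V_total = 14.35∠149.3° V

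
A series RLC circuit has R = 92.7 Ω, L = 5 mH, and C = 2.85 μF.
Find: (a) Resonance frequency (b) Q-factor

Step 1 — Resonance condition Im(Z)=0 gives ω₀ = 1/√(LC).
Step 2 — ω₀ = 1/√(0.005·2.85e-06) = 8377 rad/s.
Step 3 — f₀ = ω₀/(2π) = 1333 Hz.
Step 4 — Series Q: Q = ω₀L/R = 8377·0.005/92.7 = 0.4518.

(a) f₀ = 1333 Hz  (b) Q = 0.4518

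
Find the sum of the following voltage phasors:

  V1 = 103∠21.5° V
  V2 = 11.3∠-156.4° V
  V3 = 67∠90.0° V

Step 1 — Convert each phasor to rectangular form:
  V1 = 103·(cos(21.5°) + j·sin(21.5°)) = 95.83 + j37.75 V
  V2 = 11.3·(cos(-156.4°) + j·sin(-156.4°)) = -10.35 - j4.524 V
  V3 = 67·(cos(90.0°) + j·sin(90.0°)) = 0 + j67 V
Step 2 — Sum components: V_total = 85.48 + j100.2 V.
Step 3 — Convert to polar: |V_total| = 131.7 V, ∠V_total = 49.5°.

V_total = 131.7∠49.5° V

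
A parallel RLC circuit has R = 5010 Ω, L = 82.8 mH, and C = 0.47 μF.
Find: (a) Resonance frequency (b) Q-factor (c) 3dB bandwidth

Step 1 — Resonance: ω₀ = 1/√(LC) = 1/√(0.0828·4.7e-07) = 5069 rad/s.
Step 2 — f₀ = ω₀/(2π) = 806.8 Hz.
Step 3 — Parallel Q: Q = R/(ω₀L) = 5010/(5069·0.0828) = 11.94.
Step 4 — Bandwidth: Δω = ω₀/Q = 424.7 rad/s; BW = Δω/(2π) = 67.59 Hz.

(a) f₀ = 806.8 Hz  (b) Q = 11.94  (c) BW = 67.59 Hz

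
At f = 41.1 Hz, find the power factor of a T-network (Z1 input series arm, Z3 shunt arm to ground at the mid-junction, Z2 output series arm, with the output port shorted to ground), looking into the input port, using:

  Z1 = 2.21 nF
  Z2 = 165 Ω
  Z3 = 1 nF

Step 1 — Angular frequency: ω = 2π·f = 2π·41.1 = 258.2 rad/s.
Step 2 — Component impedances:
  Z1: Z = 1/(jωC) = -j/(ω·C) = 0 - j1.752e+06 Ω
  Z2: Z = R = 165 Ω
  Z3: Z = 1/(jωC) = -j/(ω·C) = 0 - j3.872e+06 Ω
Step 3 — With the output port shorted to ground, the output series arm Z2 runs from the junction to ground; the shunt arm Z3 also runs from the junction to ground. They appear in parallel: Z3 || Z2 = 165 - j0.007031 Ω.
Step 4 — Series with input arm Z1: Z_in = Z1 + (Z3 || Z2) = 165 - j1.752e+06 Ω = 1.752e+06∠-90.0° Ω.
Step 5 — Power factor: PF = cos(φ) = Re(Z)/|Z| = 165/1.7522e+06 = 9.417e-05.
Step 6 — Type: Im(Z) = -1.752e+06 ⇒ leading (phase φ = -90.0°).

PF = 9.417e-05 (leading, φ = -90.0°)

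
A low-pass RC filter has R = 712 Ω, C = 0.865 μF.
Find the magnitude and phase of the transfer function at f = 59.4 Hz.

Step 1 — Angular frequency: ω = 2π·59.4 = 373.2 rad/s.
Step 2 — Transfer function: H(jω) = 1/(1 + jωRC).
Step 3 — Denominator: 1 + jωRC = 1 + j·373.2·712·8.65e-07 = 1 + j0.2299.
Step 4 — H = 0.9498 - j0.2183.
Step 5 — Magnitude: |H| = 0.9746 (-0.2 dB); phase: φ = -12.9°.

|H| = 0.9746 (-0.2 dB), φ = -12.9°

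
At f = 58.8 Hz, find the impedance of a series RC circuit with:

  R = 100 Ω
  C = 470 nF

Step 1 — Angular frequency: ω = 2π·f = 2π·58.8 = 369.5 rad/s.
Step 2 — Component impedances:
  R: Z = R = 100 Ω
  C: Z = 1/(jωC) = -j/(ω·C) = 0 - j5759 Ω
Step 3 — Series combination: Z_total = R + C = 100 - j5759 Ω = 5760∠-89.0° Ω.

Z = 100 - j5759 Ω = 5760∠-89.0° Ω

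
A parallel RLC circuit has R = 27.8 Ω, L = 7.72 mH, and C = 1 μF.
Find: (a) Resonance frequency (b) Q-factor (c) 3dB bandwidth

Step 1 — Resonance: ω₀ = 1/√(LC) = 1/√(0.00772·1e-06) = 1.138e+04 rad/s.
Step 2 — f₀ = ω₀/(2π) = 1811 Hz.
Step 3 — Parallel Q: Q = R/(ω₀L) = 27.8/(1.138e+04·0.00772) = 0.3164.
Step 4 — Bandwidth: Δω = ω₀/Q = 3.597e+04 rad/s; BW = Δω/(2π) = 5725 Hz.

(a) f₀ = 1811 Hz  (b) Q = 0.3164  (c) BW = 5725 Hz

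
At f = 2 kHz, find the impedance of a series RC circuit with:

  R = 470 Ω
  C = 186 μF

Step 1 — Angular frequency: ω = 2π·f = 2π·2000 = 1.257e+04 rad/s.
Step 2 — Component impedances:
  R: Z = R = 470 Ω
  C: Z = 1/(jωC) = -j/(ω·C) = 0 - j0.4278 Ω
Step 3 — Series combination: Z_total = R + C = 470 - j0.4278 Ω = 470∠-0.1° Ω.

Z = 470 - j0.4278 Ω = 470∠-0.1° Ω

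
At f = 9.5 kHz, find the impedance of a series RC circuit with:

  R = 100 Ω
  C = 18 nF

Step 1 — Angular frequency: ω = 2π·f = 2π·9500 = 5.969e+04 rad/s.
Step 2 — Component impedances:
  R: Z = R = 100 Ω
  C: Z = 1/(jωC) = -j/(ω·C) = 0 - j930.7 Ω
Step 3 — Series combination: Z_total = R + C = 100 - j930.7 Ω = 936.1∠-83.9° Ω.

Z = 100 - j930.7 Ω = 936.1∠-83.9° Ω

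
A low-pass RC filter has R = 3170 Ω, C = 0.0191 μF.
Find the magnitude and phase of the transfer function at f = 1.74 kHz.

Step 1 — Angular frequency: ω = 2π·1740 = 1.093e+04 rad/s.
Step 2 — Transfer function: H(jω) = 1/(1 + jωRC).
Step 3 — Denominator: 1 + jωRC = 1 + j·1.093e+04·3170·1.91e-08 = 1 + j0.6619.
Step 4 — H = 0.6953 - j0.4603.
Step 5 — Magnitude: |H| = 0.8339 (-1.6 dB); phase: φ = -33.5°.

|H| = 0.8339 (-1.6 dB), φ = -33.5°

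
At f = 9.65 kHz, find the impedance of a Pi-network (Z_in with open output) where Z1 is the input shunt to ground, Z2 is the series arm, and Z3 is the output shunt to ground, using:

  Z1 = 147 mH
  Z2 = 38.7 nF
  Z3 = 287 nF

Step 1 — Angular frequency: ω = 2π·f = 2π·9650 = 6.063e+04 rad/s.
Step 2 — Component impedances:
  Z1: Z = jωL = j·6.063e+04·0.147 = 0 + j8913 Ω
  Z2: Z = 1/(jωC) = -j/(ω·C) = 0 - j426.2 Ω
  Z3: Z = 1/(jωC) = -j/(ω·C) = 0 - j57.47 Ω
Step 3 — With open output, the series arm Z2 and the output shunt Z3 appear in series to ground: Z2 + Z3 = 0 - j483.6 Ω.
Step 4 — Parallel with input shunt Z1: Z_in = Z1 || (Z2 + Z3) = 0 - j511.4 Ω = 511.4∠-90.0° Ω.

Z = 0 - j511.4 Ω = 511.4∠-90.0° Ω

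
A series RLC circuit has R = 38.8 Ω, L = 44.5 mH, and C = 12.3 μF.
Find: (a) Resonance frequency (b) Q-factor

Step 1 — Resonance condition Im(Z)=0 gives ω₀ = 1/√(LC).
Step 2 — ω₀ = 1/√(0.0445·1.23e-05) = 1352 rad/s.
Step 3 — f₀ = ω₀/(2π) = 215.1 Hz.
Step 4 — Series Q: Q = ω₀L/R = 1352·0.0445/38.8 = 1.55.

(a) f₀ = 215.1 Hz  (b) Q = 1.55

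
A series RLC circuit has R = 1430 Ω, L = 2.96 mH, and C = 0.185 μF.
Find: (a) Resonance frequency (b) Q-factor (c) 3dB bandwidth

Step 1 — Resonance: ω₀ = 1/√(LC) = 1/√(0.00296·1.85e-07) = 4.273e+04 rad/s.
Step 2 — f₀ = ω₀/(2π) = 6801 Hz.
Step 3 — Series Q: Q = ω₀L/R = 4.273e+04·0.00296/1430 = 0.08846.
Step 4 — Bandwidth: Δω = ω₀/Q = 4.831e+05 rad/s; BW = Δω/(2π) = 7.689e+04 Hz.

(a) f₀ = 6801 Hz  (b) Q = 0.08846  (c) BW = 7.689e+04 Hz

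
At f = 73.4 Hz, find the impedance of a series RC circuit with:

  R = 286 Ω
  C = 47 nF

Step 1 — Angular frequency: ω = 2π·f = 2π·73.4 = 461.2 rad/s.
Step 2 — Component impedances:
  R: Z = R = 286 Ω
  C: Z = 1/(jωC) = -j/(ω·C) = 0 - j4.613e+04 Ω
Step 3 — Series combination: Z_total = R + C = 286 - j4.613e+04 Ω = 4.614e+04∠-89.6° Ω.

Z = 286 - j4.613e+04 Ω = 4.614e+04∠-89.6° Ω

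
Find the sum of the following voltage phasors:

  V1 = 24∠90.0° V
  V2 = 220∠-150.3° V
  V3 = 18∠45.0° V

Step 1 — Convert each phasor to rectangular form:
  V1 = 24·(cos(90.0°) + j·sin(90.0°)) = 0 + j24 V
  V2 = 220·(cos(-150.3°) + j·sin(-150.3°)) = -191.1 - j109 V
  V3 = 18·(cos(45.0°) + j·sin(45.0°)) = 12.73 + j12.73 V
Step 2 — Sum components: V_total = -178.4 - j72.27 V.
Step 3 — Convert to polar: |V_total| = 192.5 V, ∠V_total = -157.9°.

V_total = 192.5∠-157.9° V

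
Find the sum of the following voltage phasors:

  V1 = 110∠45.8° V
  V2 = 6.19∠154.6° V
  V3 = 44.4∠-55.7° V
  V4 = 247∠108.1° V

Step 1 — Convert each phasor to rectangular form:
  V1 = 110·(cos(45.8°) + j·sin(45.8°)) = 76.69 + j78.86 V
  V2 = 6.19·(cos(154.6°) + j·sin(154.6°)) = -5.592 + j2.655 V
  V3 = 44.4·(cos(-55.7°) + j·sin(-55.7°)) = 25.02 - j36.68 V
  V4 = 247·(cos(108.1°) + j·sin(108.1°)) = -76.74 + j234.8 V
Step 2 — Sum components: V_total = 19.38 + j279.6 V.
Step 3 — Convert to polar: |V_total| = 280.3 V, ∠V_total = 86.0°.

V_total = 280.3∠86.0° V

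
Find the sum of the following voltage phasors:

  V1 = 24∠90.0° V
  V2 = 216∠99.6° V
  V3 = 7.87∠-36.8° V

Step 1 — Convert each phasor to rectangular form:
  V1 = 24·(cos(90.0°) + j·sin(90.0°)) = 0 + j24 V
  V2 = 216·(cos(99.6°) + j·sin(99.6°)) = -36.02 + j213 V
  V3 = 7.87·(cos(-36.8°) + j·sin(-36.8°)) = 6.302 - j4.714 V
Step 2 — Sum components: V_total = -29.72 + j232.3 V.
Step 3 — Convert to polar: |V_total| = 234.2 V, ∠V_total = 97.3°.

V_total = 234.2∠97.3° V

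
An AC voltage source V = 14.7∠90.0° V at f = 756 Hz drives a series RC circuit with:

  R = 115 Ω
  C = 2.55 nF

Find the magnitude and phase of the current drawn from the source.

Step 1 — Angular frequency: ω = 2π·f = 2π·756 = 4750 rad/s.
Step 2 — Component impedances:
  R: Z = R = 115 Ω
  C: Z = 1/(jωC) = -j/(ω·C) = 0 - j8.256e+04 Ω
Step 3 — Series combination: Z_total = R + C = 115 - j8.256e+04 Ω = 8.256e+04∠-89.9° Ω.
Step 4 — Source phasor: V = 14.7∠90.0° V = 0 + j14.7 V.
Step 5 — Ohm's law: I = V / Z_total = (0 + j14.7) / (115 - j8.256e+04) = -0.0001781 + j2.48e-07 A.
Step 6 — Convert to polar: |I| = 0.0001781 A, ∠I = 179.9°.

I = 0.0001781∠179.9° A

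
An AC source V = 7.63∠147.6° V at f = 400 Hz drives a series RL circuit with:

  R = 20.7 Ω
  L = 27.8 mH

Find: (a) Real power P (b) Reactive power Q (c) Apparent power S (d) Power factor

Step 1 — Angular frequency: ω = 2π·f = 2π·400 = 2513 rad/s.
Step 2 — Component impedances:
  R: Z = R = 20.7 Ω
  L: Z = jωL = j·2513·0.0278 = 0 + j69.87 Ω
Step 3 — Series combination: Z_total = R + L = 20.7 + j69.87 Ω = 72.87∠73.5° Ω.
Step 4 — Source phasor: V = 7.63∠147.6° V = -6.442 + j4.088 V.
Step 5 — Current: I = V / Z = 0.02868 + j0.1007 A = 0.1047∠74.1° A.
Step 6 — Complex power: S = V·I* = 0.2269 + j0.766 VA.
Step 7 — Real power: P = Re(S) = 0.2269 W.
Step 8 — Reactive power: Q = Im(S) = 0.766 VAR.
Step 9 — Apparent power: |S| = 0.7989 VA.
Step 10 — Power factor: PF = P/|S| = 0.2841 (lagging).

(a) P = 0.2269 W  (b) Q = 0.766 VAR  (c) S = 0.7989 VA  (d) PF = 0.2841 (lagging)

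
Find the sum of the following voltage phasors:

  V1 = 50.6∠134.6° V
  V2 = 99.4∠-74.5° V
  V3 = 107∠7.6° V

Step 1 — Convert each phasor to rectangular form:
  V1 = 50.6·(cos(134.6°) + j·sin(134.6°)) = -35.53 + j36.03 V
  V2 = 99.4·(cos(-74.5°) + j·sin(-74.5°)) = 26.56 - j95.78 V
  V3 = 107·(cos(7.6°) + j·sin(7.6°)) = 106.1 + j14.15 V
Step 2 — Sum components: V_total = 97.09 - j45.6 V.
Step 3 — Convert to polar: |V_total| = 107.3 V, ∠V_total = -25.2°.

V_total = 107.3∠-25.2° V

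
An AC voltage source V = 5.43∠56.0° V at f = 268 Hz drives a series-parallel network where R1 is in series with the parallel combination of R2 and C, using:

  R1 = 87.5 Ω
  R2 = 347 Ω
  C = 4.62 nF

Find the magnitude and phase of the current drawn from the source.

Step 1 — Angular frequency: ω = 2π·f = 2π·268 = 1684 rad/s.
Step 2 — Component impedances:
  R1: Z = R = 87.5 Ω
  R2: Z = R = 347 Ω
  C: Z = 1/(jωC) = -j/(ω·C) = 0 - j1.285e+05 Ω
Step 3 — Parallel branch: R2 || C = 1/(1/R2 + 1/C) = 347 - j0.9367 Ω.
Step 4 — Series with R1: Z_total = R1 + (R2 || C) = 434.5 - j0.9367 Ω = 434.5∠-0.1° Ω.
Step 5 — Source phasor: V = 5.43∠56.0° V = 3.036 + j4.502 V.
Step 6 — Ohm's law: I = V / Z_total = (3.036 + j4.502) / (434.5 - j0.9367) = 0.006966 + j0.01038 A.
Step 7 — Convert to polar: |I| = 0.0125 A, ∠I = 56.1°.

I = 0.0125∠56.1° A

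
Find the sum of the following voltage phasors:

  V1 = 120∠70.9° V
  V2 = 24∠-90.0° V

Step 1 — Convert each phasor to rectangular form:
  V1 = 120·(cos(70.9°) + j·sin(70.9°)) = 39.27 + j113.4 V
  V2 = 24·(cos(-90.0°) + j·sin(-90.0°)) = 0 - j24 V
Step 2 — Sum components: V_total = 39.27 + j89.39 V.
Step 3 — Convert to polar: |V_total| = 97.64 V, ∠V_total = 66.3°.

V_total = 97.64∠66.3° V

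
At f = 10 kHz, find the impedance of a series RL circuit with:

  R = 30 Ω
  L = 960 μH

Step 1 — Angular frequency: ω = 2π·f = 2π·1e+04 = 6.283e+04 rad/s.
Step 2 — Component impedances:
  R: Z = R = 30 Ω
  L: Z = jωL = j·6.283e+04·0.00096 = 0 + j60.32 Ω
Step 3 — Series combination: Z_total = R + L = 30 + j60.32 Ω = 67.37∠63.6° Ω.

Z = 30 + j60.32 Ω = 67.37∠63.6° Ω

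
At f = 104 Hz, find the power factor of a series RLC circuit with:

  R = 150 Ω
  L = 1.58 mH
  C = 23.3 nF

Step 1 — Angular frequency: ω = 2π·f = 2π·104 = 653.5 rad/s.
Step 2 — Component impedances:
  R: Z = R = 150 Ω
  L: Z = jωL = j·653.5·0.00158 = 0 + j1.032 Ω
  C: Z = 1/(jωC) = -j/(ω·C) = 0 - j6.568e+04 Ω
Step 3 — Series combination: Z_total = R + L + C = 150 - j6.568e+04 Ω = 6.568e+04∠-89.9° Ω.
Step 4 — Power factor: PF = cos(φ) = Re(Z)/|Z| = 150/6.568e+04 = 0.002284.
Step 5 — Type: Im(Z) = -6.568e+04 ⇒ leading (phase φ = -89.9°).

PF = 0.002284 (leading, φ = -89.9°)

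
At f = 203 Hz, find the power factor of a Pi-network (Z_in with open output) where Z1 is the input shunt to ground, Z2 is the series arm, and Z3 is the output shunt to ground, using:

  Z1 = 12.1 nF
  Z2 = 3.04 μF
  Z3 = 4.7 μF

Step 1 — Angular frequency: ω = 2π·f = 2π·203 = 1275 rad/s.
Step 2 — Component impedances:
  Z1: Z = 1/(jωC) = -j/(ω·C) = 0 - j6.479e+04 Ω
  Z2: Z = 1/(jωC) = -j/(ω·C) = 0 - j257.9 Ω
  Z3: Z = 1/(jωC) = -j/(ω·C) = 0 - j166.8 Ω
Step 3 — With open output, the series arm Z2 and the output shunt Z3 appear in series to ground: Z2 + Z3 = 0 - j424.7 Ω.
Step 4 — Parallel with input shunt Z1: Z_in = Z1 || (Z2 + Z3) = 0 - j421.9 Ω = 421.9∠-90.0° Ω.
Step 5 — Power factor: PF = cos(φ) = Re(Z)/|Z| = 0/421.9 = 0.
Step 6 — Type: Im(Z) = -421.9 ⇒ leading (phase φ = -90.0°).

PF = 0 (leading, φ = -90.0°)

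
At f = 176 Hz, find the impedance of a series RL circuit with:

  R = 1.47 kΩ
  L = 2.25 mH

Step 1 — Angular frequency: ω = 2π·f = 2π·176 = 1106 rad/s.
Step 2 — Component impedances:
  R: Z = R = 1470 Ω
  L: Z = jωL = j·1106·0.00225 = 0 + j2.488 Ω
Step 3 — Series combination: Z_total = R + L = 1470 + j2.488 Ω = 1470∠0.1° Ω.

Z = 1470 + j2.488 Ω = 1470∠0.1° Ω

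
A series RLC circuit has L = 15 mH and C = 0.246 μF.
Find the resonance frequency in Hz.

Step 1 — Resonance condition Im(Z)=0 gives ω₀ = 1/√(LC).
Step 2 — ω₀ = 1/√(0.015·2.46e-07) = 1.646e+04 rad/s.
Step 3 — f₀ = ω₀/(2π) = 2620 Hz.

f₀ = 2620 Hz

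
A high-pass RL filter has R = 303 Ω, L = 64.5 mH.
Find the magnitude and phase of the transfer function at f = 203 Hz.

Step 1 — Angular frequency: ω = 2π·203 = 1275 rad/s.
Step 2 — Transfer function: H(jω) = jωL/(R + jωL).
Step 3 — Numerator jωL = j·82.27; denominator R + jωL = 303 + j82.27.
Step 4 — H = 0.06866 + j0.2529.
Step 5 — Magnitude: |H| = 0.262 (-11.6 dB); phase: φ = 74.8°.

|H| = 0.262 (-11.6 dB), φ = 74.8°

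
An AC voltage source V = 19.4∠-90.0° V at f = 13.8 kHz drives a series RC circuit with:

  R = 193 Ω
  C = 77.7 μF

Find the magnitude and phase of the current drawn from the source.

Step 1 — Angular frequency: ω = 2π·f = 2π·1.38e+04 = 8.671e+04 rad/s.
Step 2 — Component impedances:
  R: Z = R = 193 Ω
  C: Z = 1/(jωC) = -j/(ω·C) = 0 - j0.1484 Ω
Step 3 — Series combination: Z_total = R + C = 193 - j0.1484 Ω = 193∠-0.0° Ω.
Step 4 — Source phasor: V = 19.4∠-90.0° V = 0 - j19.4 V.
Step 5 — Ohm's law: I = V / Z_total = (0 - j19.4) / (193 - j0.1484) = 7.73e-05 - j0.1005 A.
Step 6 — Convert to polar: |I| = 0.1005 A, ∠I = -90.0°.

I = 0.1005∠-90.0° A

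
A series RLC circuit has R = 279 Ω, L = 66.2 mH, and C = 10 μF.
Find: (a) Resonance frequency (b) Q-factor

Step 1 — Resonance condition Im(Z)=0 gives ω₀ = 1/√(LC).
Step 2 — ω₀ = 1/√(0.0662·1e-05) = 1229 rad/s.
Step 3 — f₀ = ω₀/(2π) = 195.6 Hz.
Step 4 — Series Q: Q = ω₀L/R = 1229·0.0662/279 = 0.2916.

(a) f₀ = 195.6 Hz  (b) Q = 0.2916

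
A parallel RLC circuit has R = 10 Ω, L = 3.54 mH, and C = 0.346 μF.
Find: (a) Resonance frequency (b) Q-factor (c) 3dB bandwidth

Step 1 — Resonance: ω₀ = 1/√(LC) = 1/√(0.00354·3.46e-07) = 2.857e+04 rad/s.
Step 2 — f₀ = ω₀/(2π) = 4548 Hz.
Step 3 — Parallel Q: Q = R/(ω₀L) = 10/(2.857e+04·0.00354) = 0.09886.
Step 4 — Bandwidth: Δω = ω₀/Q = 2.89e+05 rad/s; BW = Δω/(2π) = 4.6e+04 Hz.

(a) f₀ = 4548 Hz  (b) Q = 0.09886  (c) BW = 4.6e+04 Hz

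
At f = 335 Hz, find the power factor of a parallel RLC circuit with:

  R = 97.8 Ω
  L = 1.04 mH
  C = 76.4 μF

Step 1 — Angular frequency: ω = 2π·f = 2π·335 = 2105 rad/s.
Step 2 — Component impedances:
  R: Z = R = 97.8 Ω
  L: Z = jωL = j·2105·0.00104 = 0 + j2.189 Ω
  C: Z = 1/(jωC) = -j/(ω·C) = 0 - j6.218 Ω
Step 3 — Parallel combination: 1/Z_total = 1/R + 1/L + 1/C; Z_total = 0.1166 + j3.374 Ω = 3.376∠88.0° Ω.
Step 4 — Power factor: PF = cos(φ) = Re(Z)/|Z| = 0.11656/3.3763 = 0.03452.
Step 5 — Type: Im(Z) = 3.374 ⇒ lagging (phase φ = 88.0°).

PF = 0.03452 (lagging, φ = 88.0°)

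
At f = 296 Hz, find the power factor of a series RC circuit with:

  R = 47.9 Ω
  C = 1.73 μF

Step 1 — Angular frequency: ω = 2π·f = 2π·296 = 1860 rad/s.
Step 2 — Component impedances:
  R: Z = R = 47.9 Ω
  C: Z = 1/(jωC) = -j/(ω·C) = 0 - j310.8 Ω
Step 3 — Series combination: Z_total = R + C = 47.9 - j310.8 Ω = 314.5∠-81.2° Ω.
Step 4 — Power factor: PF = cos(φ) = Re(Z)/|Z| = 47.9/314.5 = 0.1523.
Step 5 — Type: Im(Z) = -310.8 ⇒ leading (phase φ = -81.2°).

PF = 0.1523 (leading, φ = -81.2°)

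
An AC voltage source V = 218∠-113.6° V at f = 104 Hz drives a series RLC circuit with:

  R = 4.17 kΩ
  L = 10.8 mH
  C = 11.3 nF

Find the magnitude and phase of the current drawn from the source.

Step 1 — Angular frequency: ω = 2π·f = 2π·104 = 653.5 rad/s.
Step 2 — Component impedances:
  R: Z = R = 4170 Ω
  L: Z = jωL = j·653.5·0.0108 = 0 + j7.057 Ω
  C: Z = 1/(jωC) = -j/(ω·C) = 0 - j1.354e+05 Ω
Step 3 — Series combination: Z_total = R + L + C = 4170 - j1.354e+05 Ω = 1.355e+05∠-88.2° Ω.
Step 4 — Source phasor: V = 218∠-113.6° V = -87.28 - j199.8 V.
Step 5 — Ohm's law: I = V / Z_total = (-87.28 - j199.8) / (4170 - j1.354e+05) = 0.001454 - j0.0006893 A.
Step 6 — Convert to polar: |I| = 0.001609 A, ∠I = -25.4°.

I = 0.001609∠-25.4° A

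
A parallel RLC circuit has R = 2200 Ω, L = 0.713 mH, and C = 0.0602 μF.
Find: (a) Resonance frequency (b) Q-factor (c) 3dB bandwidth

Step 1 — Resonance: ω₀ = 1/√(LC) = 1/√(0.000713·6.02e-08) = 1.526e+05 rad/s.
Step 2 — f₀ = ω₀/(2π) = 2.429e+04 Hz.
Step 3 — Parallel Q: Q = R/(ω₀L) = 2200/(1.526e+05·0.000713) = 20.22.
Step 4 — Bandwidth: Δω = ω₀/Q = 7551 rad/s; BW = Δω/(2π) = 1202 Hz.

(a) f₀ = 2.429e+04 Hz  (b) Q = 20.22  (c) BW = 1202 Hz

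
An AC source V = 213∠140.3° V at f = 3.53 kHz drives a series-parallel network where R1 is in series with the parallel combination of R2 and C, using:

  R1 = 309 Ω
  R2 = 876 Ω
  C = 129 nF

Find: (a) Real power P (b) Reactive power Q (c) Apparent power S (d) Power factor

Step 1 — Angular frequency: ω = 2π·f = 2π·3530 = 2.218e+04 rad/s.
Step 2 — Component impedances:
  R1: Z = R = 309 Ω
  R2: Z = R = 876 Ω
  C: Z = 1/(jωC) = -j/(ω·C) = 0 - j349.5 Ω
Step 3 — Parallel branch: R2 || C = 1/(1/R2 + 1/C) = 120.3 - j301.5 Ω.
Step 4 — Series with R1: Z_total = R1 + (R2 || C) = 429.3 - j301.5 Ω = 524.6∠-35.1° Ω.
Step 5 — Source phasor: V = 213∠140.3° V = -163.9 + j136.1 V.
Step 6 — Current: I = V / Z = -0.4047 + j0.03269 A = 0.406∠175.4° A.
Step 7 — Complex power: S = V·I* = 70.77 - j49.71 VA.
Step 8 — Real power: P = Re(S) = 70.77 W.
Step 9 — Reactive power: Q = Im(S) = -49.71 VAR.
Step 10 — Apparent power: |S| = 86.48 VA.
Step 11 — Power factor: PF = P/|S| = 0.8183 (leading).

(a) P = 70.77 W  (b) Q = -49.71 VAR  (c) S = 86.48 VA  (d) PF = 0.8183 (leading)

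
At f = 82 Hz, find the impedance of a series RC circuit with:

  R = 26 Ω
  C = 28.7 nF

Step 1 — Angular frequency: ω = 2π·f = 2π·82 = 515.2 rad/s.
Step 2 — Component impedances:
  R: Z = R = 26 Ω
  C: Z = 1/(jωC) = -j/(ω·C) = 0 - j6.763e+04 Ω
Step 3 — Series combination: Z_total = R + C = 26 - j6.763e+04 Ω = 6.763e+04∠-90.0° Ω.

Z = 26 - j6.763e+04 Ω = 6.763e+04∠-90.0° Ω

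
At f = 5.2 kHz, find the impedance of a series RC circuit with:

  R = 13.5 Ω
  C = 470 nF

Step 1 — Angular frequency: ω = 2π·f = 2π·5200 = 3.267e+04 rad/s.
Step 2 — Component impedances:
  R: Z = R = 13.5 Ω
  C: Z = 1/(jωC) = -j/(ω·C) = 0 - j65.12 Ω
Step 3 — Series combination: Z_total = R + C = 13.5 - j65.12 Ω = 66.51∠-78.3° Ω.

Z = 13.5 - j65.12 Ω = 66.51∠-78.3° Ω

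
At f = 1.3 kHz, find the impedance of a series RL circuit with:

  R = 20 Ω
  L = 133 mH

Step 1 — Angular frequency: ω = 2π·f = 2π·1300 = 8168 rad/s.
Step 2 — Component impedances:
  R: Z = R = 20 Ω
  L: Z = jωL = j·8168·0.133 = 0 + j1086 Ω
Step 3 — Series combination: Z_total = R + L = 20 + j1086 Ω = 1087∠88.9° Ω.

Z = 20 + j1086 Ω = 1087∠88.9° Ω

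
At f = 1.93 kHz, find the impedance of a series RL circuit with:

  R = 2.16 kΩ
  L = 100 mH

Step 1 — Angular frequency: ω = 2π·f = 2π·1930 = 1.213e+04 rad/s.
Step 2 — Component impedances:
  R: Z = R = 2160 Ω
  L: Z = jωL = j·1.213e+04·0.1 = 0 + j1213 Ω
Step 3 — Series combination: Z_total = R + L = 2160 + j1213 Ω = 2477∠29.3° Ω.

Z = 2160 + j1213 Ω = 2477∠29.3° Ω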